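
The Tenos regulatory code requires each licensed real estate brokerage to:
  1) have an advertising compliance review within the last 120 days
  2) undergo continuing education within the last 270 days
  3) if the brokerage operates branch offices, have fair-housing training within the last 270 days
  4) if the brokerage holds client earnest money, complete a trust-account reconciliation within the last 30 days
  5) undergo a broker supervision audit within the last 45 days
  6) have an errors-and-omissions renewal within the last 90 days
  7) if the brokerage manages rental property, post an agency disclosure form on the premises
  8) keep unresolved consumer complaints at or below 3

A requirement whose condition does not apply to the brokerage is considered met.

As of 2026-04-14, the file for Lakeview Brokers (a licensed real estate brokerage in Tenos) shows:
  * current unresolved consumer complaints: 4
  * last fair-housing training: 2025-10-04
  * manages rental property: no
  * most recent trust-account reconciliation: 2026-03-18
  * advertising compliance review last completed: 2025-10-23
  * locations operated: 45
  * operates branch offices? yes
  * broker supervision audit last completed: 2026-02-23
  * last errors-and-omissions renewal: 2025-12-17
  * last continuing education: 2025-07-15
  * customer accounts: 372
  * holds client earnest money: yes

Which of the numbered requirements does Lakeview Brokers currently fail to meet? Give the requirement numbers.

1. advertising compliance review 173 days ago vs limit 120 → not met
2. continuing education 273 days ago vs limit 270 → not met
3. condition 'operates branch offices' holds; fair-housing training 192 days ago vs limit 270 → met
4. condition 'holds client earnest money' holds; trust-account reconciliation 27 days ago vs limit 30 → met
5. broker supervision audit 50 days ago vs limit 45 → not met
6. errors-and-omissions renewal 118 days ago vs limit 90 → not met
7. condition 'manages rental property' does not hold → requirement n/a → met
8. unresolved consumer complaints 4 > 3 → not met
Not met: 1, 2, 5, 6, 8

1, 2, 5, 6, 8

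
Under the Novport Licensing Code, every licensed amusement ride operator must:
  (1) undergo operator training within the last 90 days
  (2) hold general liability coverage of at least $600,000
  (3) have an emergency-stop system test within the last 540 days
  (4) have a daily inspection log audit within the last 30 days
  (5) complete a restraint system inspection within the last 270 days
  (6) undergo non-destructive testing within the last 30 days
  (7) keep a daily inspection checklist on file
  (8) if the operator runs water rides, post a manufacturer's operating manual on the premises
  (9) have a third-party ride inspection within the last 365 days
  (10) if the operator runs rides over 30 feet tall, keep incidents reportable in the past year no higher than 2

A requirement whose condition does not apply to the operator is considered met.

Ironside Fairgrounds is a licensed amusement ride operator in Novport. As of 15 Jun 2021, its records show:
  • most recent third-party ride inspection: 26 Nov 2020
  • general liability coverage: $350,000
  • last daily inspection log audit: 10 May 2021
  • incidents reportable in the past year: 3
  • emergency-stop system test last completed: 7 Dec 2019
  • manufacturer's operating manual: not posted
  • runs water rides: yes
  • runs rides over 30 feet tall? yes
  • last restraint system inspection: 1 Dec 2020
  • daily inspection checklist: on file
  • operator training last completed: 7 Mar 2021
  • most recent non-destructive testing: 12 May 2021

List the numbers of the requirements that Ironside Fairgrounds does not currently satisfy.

1. operator training 100 days ago vs limit 90 → not met
2. general liability coverage $350,000 < $600,000 → not met
3. emergency-stop system test 556 days ago vs limit 540 → not met
4. daily inspection log audit 36 days ago vs limit 30 → not met
5. restraint system inspection 196 days ago vs limit 270 → met
6. non-destructive testing 34 days ago vs limit 30 → not met
7. daily inspection checklist present → met
8. condition 'runs water rides' holds; manufacturer's operating manual absent → not met
9. third-party ride inspection 201 days ago vs limit 365 → met
10. condition 'runs rides over 30 feet tall' holds; incidents reportable in the past year 3 > 2 → not met
Not met: 1, 2, 3, 4, 6, 8, 10

1, 2, 3, 4, 6, 8, 10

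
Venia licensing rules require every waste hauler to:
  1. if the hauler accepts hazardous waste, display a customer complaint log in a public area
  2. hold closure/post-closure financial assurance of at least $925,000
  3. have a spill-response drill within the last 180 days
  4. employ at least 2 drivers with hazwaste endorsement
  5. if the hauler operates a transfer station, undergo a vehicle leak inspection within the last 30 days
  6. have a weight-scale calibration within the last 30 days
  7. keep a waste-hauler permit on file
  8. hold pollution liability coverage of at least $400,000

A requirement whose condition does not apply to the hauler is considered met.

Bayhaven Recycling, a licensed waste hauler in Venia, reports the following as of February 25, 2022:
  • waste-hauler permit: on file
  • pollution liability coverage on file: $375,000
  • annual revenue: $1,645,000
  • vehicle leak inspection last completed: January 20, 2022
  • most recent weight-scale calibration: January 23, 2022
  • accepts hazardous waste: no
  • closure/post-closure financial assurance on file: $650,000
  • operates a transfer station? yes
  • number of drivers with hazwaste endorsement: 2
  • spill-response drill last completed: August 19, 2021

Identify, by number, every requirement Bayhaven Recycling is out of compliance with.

2, 3, 5, 6, 8

1. condition 'accepts hazardous waste' does not hold → requirement n/a → met
2. closure/post-closure financial assurance $650,000 < $925,000 → not met
3. spill-response drill 190 days ago vs limit 180 → not met
4. drivers with hazwaste endorsement 2 ≥ 2 → met
5. condition 'operates a transfer station' holds; vehicle leak inspection 36 days ago vs limit 30 → not met
6. weight-scale calibration 33 days ago vs limit 30 → not met
7. waste-hauler permit present → met
8. pollution liability coverage $375,000 < $400,000 → not met
Not met: 2, 3, 5, 6, 8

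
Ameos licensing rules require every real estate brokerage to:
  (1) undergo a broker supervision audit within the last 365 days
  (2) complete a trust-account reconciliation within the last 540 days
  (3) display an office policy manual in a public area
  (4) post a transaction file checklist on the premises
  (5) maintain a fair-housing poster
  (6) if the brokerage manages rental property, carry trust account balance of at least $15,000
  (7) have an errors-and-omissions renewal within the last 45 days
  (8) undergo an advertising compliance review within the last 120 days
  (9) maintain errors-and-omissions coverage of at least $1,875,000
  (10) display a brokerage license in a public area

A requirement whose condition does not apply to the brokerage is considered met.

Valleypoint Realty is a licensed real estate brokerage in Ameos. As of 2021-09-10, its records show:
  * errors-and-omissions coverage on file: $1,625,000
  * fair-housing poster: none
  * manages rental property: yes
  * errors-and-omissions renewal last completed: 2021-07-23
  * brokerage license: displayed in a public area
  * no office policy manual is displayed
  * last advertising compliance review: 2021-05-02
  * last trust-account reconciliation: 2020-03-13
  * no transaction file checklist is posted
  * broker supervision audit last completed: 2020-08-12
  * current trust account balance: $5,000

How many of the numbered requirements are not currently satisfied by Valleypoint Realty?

1. broker supervision audit 394 days ago vs limit 365 → not met
2. trust-account reconciliation 546 days ago vs limit 540 → not met
3. office policy manual absent → not met
4. transaction file checklist absent → not met
5. fair-housing poster absent → not met
6. condition 'manages rental property' holds; trust account balance $5,000 < $15,000 → not met
7. errors-and-omissions renewal 49 days ago vs limit 45 → not met
8. advertising compliance review 131 days ago vs limit 120 → not met
9. errors-and-omissions coverage $1,625,000 < $1,875,000 → not met
10. brokerage license present → met
Not met: 9 of 10

9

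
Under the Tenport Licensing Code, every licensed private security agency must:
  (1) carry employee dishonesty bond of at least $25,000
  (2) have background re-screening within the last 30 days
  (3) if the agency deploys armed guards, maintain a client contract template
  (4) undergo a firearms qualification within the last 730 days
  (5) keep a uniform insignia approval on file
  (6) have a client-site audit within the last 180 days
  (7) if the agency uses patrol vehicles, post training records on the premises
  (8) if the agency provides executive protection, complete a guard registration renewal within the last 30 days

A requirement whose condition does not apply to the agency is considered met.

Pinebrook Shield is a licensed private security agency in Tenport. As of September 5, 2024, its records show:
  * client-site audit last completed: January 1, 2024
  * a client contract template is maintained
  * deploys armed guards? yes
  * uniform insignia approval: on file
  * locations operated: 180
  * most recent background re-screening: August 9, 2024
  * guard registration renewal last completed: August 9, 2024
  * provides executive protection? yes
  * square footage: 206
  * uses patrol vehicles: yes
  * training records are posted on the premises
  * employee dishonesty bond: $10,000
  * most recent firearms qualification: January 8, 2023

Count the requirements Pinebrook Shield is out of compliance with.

1. employee dishonesty bond $10,000 < $25,000 → not met
2. background re-screening 27 days ago vs limit 30 → met
3. condition 'deploys armed guards' holds; client contract template present → met
4. firearms qualification 606 days ago vs limit 730 → met
5. uniform insignia approval present → met
6. client-site audit 248 days ago vs limit 180 → not met
7. condition 'uses patrol vehicles' holds; training records present → met
8. condition 'provides executive protection' holds; guard registration renewal 27 days ago vs limit 30 → met
Not met: 2 of 8

2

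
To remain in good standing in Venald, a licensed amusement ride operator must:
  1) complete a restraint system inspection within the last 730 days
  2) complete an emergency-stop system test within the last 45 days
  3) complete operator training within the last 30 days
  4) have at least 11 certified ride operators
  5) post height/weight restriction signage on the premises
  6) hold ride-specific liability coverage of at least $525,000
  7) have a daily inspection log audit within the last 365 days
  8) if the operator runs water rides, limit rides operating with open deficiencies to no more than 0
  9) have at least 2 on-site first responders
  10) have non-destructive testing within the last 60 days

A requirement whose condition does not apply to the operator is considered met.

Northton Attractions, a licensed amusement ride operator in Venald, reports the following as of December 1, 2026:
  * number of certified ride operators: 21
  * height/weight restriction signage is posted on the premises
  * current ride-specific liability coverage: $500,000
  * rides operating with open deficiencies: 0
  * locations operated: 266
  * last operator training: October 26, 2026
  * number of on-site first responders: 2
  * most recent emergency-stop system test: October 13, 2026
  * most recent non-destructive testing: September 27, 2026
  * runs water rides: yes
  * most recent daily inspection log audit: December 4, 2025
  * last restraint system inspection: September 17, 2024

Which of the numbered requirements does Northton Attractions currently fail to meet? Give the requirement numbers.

1, 2, 3, 6, 10

1. restraint system inspection 805 days ago vs limit 730 → not met
2. emergency-stop system test 49 days ago vs limit 45 → not met
3. operator training 36 days ago vs limit 30 → not met
4. certified ride operators 21 ≥ 11 → met
5. height/weight restriction signage present → met
6. ride-specific liability coverage $500,000 < $525,000 → not met
7. daily inspection log audit 362 days ago vs limit 365 → met
8. condition 'runs water rides' holds; rides operating with open deficiencies 0 ≤ 0 → met
9. on-site first responders 2 ≥ 2 → met
10. non-destructive testing 65 days ago vs limit 60 → not met
Not met: 1, 2, 3, 6, 10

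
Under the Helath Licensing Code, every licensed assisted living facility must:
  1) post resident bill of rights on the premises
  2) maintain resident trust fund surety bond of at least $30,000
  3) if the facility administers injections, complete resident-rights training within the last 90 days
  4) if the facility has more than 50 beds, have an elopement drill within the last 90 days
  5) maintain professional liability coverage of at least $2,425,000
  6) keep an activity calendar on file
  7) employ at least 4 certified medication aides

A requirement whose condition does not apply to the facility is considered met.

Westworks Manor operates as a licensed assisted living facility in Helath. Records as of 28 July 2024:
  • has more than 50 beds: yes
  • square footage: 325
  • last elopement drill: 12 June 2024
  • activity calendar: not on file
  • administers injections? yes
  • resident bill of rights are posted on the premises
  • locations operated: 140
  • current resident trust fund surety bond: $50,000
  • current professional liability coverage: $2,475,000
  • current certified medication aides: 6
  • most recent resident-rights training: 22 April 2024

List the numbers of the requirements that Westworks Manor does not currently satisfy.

3, 6

1. resident bill of rights present → met
2. resident trust fund surety bond $50,000 ≥ $30,000 → met
3. condition 'administers injections' holds; resident-rights training 97 days ago vs limit 90 → not met
4. condition 'has more than 50 beds' holds; elopement drill 46 days ago vs limit 90 → met
5. professional liability coverage $2,475,000 ≥ $2,425,000 → met
6. activity calendar absent → not met
7. certified medication aides 6 ≥ 4 → met
Not met: 3, 6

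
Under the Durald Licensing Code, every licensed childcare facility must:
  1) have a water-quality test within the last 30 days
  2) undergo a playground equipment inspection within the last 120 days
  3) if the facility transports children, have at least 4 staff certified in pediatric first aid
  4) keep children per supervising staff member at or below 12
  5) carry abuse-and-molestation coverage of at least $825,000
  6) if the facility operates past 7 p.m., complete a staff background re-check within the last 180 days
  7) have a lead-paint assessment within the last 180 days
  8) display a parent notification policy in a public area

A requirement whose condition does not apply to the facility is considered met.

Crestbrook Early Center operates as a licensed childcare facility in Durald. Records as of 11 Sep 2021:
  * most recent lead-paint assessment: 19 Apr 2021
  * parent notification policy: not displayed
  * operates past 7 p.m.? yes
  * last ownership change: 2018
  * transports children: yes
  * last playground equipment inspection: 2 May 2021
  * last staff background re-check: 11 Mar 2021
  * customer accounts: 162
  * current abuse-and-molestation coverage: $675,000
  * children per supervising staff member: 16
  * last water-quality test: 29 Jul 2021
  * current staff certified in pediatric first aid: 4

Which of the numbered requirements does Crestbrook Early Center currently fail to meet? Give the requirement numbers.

1. water-quality test 44 days ago vs limit 30 → not met
2. playground equipment inspection 132 days ago vs limit 120 → not met
3. condition 'transports children' holds; staff certified in pediatric first aid 4 ≥ 4 → met
4. children per supervising staff member 16 > 12 → not met
5. abuse-and-molestation coverage $675,000 < $825,000 → not met
6. condition 'operates past 7 p.m.' holds; staff background re-check 184 days ago vs limit 180 → not met
7. lead-paint assessment 145 days ago vs limit 180 → met
8. parent notification policy absent → not met
Not met: 1, 2, 4, 5, 6, 8

1, 2, 4, 5, 6, 8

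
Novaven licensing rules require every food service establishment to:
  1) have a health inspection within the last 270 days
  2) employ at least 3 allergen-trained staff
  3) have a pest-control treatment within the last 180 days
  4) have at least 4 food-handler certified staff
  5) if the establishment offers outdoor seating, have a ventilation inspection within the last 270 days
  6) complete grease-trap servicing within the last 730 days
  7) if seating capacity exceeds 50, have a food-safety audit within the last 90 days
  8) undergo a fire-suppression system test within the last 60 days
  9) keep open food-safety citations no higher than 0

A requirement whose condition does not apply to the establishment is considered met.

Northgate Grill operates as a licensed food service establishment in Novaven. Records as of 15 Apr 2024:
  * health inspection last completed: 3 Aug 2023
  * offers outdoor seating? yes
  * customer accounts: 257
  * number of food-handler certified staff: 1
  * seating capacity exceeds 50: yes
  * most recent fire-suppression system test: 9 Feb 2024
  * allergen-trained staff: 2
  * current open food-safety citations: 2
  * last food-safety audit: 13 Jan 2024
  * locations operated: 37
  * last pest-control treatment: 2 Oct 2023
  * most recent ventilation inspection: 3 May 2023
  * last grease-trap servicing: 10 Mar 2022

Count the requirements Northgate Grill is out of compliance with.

1. health inspection 256 days ago vs limit 270 → met
2. allergen-trained staff 2 < 3 → not met
3. pest-control treatment 196 days ago vs limit 180 → not met
4. food-handler certified staff 1 < 4 → not met
5. condition 'offers outdoor seating' holds; ventilation inspection 348 days ago vs limit 270 → not met
6. grease-trap servicing 767 days ago vs limit 730 → not met
7. condition 'seating capacity exceeds 50' holds; food-safety audit 93 days ago vs limit 90 → not met
8. fire-suppression system test 66 days ago vs limit 60 → not met
9. open food-safety citations 2 > 0 → not met
Not met: 8 of 9

8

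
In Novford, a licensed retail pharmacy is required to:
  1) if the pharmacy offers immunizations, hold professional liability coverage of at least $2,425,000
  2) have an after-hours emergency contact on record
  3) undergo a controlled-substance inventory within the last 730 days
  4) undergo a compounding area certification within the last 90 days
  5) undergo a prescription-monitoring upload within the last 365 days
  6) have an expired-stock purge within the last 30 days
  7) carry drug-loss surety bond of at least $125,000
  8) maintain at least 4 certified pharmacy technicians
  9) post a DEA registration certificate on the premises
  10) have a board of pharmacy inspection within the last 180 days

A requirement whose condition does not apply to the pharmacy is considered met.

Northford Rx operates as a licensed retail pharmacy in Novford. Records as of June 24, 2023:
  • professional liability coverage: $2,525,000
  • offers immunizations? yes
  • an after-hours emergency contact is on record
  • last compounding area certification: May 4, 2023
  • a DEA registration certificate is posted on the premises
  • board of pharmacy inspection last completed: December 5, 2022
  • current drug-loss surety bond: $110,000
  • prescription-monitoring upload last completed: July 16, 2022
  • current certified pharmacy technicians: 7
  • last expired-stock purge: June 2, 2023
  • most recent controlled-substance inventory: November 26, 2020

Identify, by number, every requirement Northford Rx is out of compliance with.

1. condition 'offers immunizations' holds; professional liability coverage $2,525,000 ≥ $2,425,000 → met
2. after-hours emergency contact present → met
3. controlled-substance inventory 940 days ago vs limit 730 → not met
4. compounding area certification 51 days ago vs limit 90 → met
5. prescription-monitoring upload 343 days ago vs limit 365 → met
6. expired-stock purge 22 days ago vs limit 30 → met
7. drug-loss surety bond $110,000 < $125,000 → not met
8. certified pharmacy technicians 7 ≥ 4 → met
9. DEA registration certificate present → met
10. board of pharmacy inspection 201 days ago vs limit 180 → not met
Not met: 3, 7, 10

3, 7, 10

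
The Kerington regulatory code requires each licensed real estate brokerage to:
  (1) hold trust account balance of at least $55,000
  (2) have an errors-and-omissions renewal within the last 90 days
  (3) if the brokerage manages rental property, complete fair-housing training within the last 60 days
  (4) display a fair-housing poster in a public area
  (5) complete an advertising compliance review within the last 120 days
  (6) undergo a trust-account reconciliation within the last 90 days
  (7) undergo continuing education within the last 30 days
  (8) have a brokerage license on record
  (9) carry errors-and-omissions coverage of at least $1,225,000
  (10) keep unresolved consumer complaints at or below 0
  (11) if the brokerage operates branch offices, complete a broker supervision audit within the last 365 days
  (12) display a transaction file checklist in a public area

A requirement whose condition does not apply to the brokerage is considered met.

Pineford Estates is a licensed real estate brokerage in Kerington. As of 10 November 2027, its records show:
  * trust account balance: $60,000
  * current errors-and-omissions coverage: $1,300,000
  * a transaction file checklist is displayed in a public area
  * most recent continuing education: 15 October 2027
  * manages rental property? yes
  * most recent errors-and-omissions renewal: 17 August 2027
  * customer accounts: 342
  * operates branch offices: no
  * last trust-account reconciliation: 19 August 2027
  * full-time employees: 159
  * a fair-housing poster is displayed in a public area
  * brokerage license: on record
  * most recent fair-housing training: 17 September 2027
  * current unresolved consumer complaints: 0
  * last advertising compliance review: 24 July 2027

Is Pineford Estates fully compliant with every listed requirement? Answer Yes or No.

Yes

1. trust account balance $60,000 ≥ $55,000 → met
2. errors-and-omissions renewal 85 days ago vs limit 90 → met
3. condition 'manages rental property' holds; fair-housing training 54 days ago vs limit 60 → met
4. fair-housing poster present → met
5. advertising compliance review 109 days ago vs limit 120 → met
6. trust-account reconciliation 83 days ago vs limit 90 → met
7. continuing education 26 days ago vs limit 30 → met
8. brokerage license present → met
9. errors-and-omissions coverage $1,300,000 ≥ $1,225,000 → met
10. unresolved consumer complaints 0 ≤ 0 → met
11. condition 'operates branch offices' does not hold → requirement n/a → met
12. transaction file checklist present → met
All met.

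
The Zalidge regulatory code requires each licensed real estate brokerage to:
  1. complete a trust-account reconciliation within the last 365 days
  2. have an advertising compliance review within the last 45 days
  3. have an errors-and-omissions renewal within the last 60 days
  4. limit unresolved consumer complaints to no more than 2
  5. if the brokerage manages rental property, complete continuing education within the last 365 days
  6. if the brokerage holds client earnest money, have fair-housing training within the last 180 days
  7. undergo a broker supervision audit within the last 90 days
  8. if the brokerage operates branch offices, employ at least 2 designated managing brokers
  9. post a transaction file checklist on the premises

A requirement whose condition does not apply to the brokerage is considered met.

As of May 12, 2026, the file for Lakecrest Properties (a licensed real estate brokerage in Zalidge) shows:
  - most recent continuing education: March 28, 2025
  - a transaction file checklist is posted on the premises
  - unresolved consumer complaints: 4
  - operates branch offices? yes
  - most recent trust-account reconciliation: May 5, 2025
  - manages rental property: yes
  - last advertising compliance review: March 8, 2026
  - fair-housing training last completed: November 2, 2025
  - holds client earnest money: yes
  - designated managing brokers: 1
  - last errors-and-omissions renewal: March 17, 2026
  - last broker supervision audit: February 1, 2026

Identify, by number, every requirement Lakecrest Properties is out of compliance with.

1. trust-account reconciliation 372 days ago vs limit 365 → not met
2. advertising compliance review 65 days ago vs limit 45 → not met
3. errors-and-omissions renewal 56 days ago vs limit 60 → met
4. unresolved consumer complaints 4 > 2 → not met
5. condition 'manages rental property' holds; continuing education 410 days ago vs limit 365 → not met
6. condition 'holds client earnest money' holds; fair-housing training 191 days ago vs limit 180 → not met
7. broker supervision audit 100 days ago vs limit 90 → not met
8. condition 'operates branch offices' holds; designated managing brokers 1 < 2 → not met
9. transaction file checklist present → met
Not met: 1, 2, 4, 5, 6, 7, 8

1, 2, 4, 5, 6, 7, 8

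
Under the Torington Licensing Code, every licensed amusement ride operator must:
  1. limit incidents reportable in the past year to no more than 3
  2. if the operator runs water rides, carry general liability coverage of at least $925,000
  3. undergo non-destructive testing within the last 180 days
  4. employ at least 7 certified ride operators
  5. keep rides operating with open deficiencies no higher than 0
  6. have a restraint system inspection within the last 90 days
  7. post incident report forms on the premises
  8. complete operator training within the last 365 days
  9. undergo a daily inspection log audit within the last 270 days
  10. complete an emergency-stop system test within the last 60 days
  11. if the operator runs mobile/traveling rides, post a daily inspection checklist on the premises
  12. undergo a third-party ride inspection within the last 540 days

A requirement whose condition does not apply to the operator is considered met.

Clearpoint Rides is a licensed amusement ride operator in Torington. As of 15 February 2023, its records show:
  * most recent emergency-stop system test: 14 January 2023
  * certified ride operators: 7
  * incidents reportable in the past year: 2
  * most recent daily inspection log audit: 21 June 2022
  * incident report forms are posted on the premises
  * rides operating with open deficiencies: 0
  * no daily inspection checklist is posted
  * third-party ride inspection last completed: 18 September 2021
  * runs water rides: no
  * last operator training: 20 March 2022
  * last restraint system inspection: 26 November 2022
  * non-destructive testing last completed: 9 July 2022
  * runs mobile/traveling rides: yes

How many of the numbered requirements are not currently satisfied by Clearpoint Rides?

1. incidents reportable in the past year 2 ≤ 3 → met
2. condition 'runs water rides' does not hold → requirement n/a → met
3. non-destructive testing 221 days ago vs limit 180 → not met
4. certified ride operators 7 ≥ 7 → met
5. rides operating with open deficiencies 0 ≤ 0 → met
6. restraint system inspection 81 days ago vs limit 90 → met
7. incident report forms present → met
8. operator training 332 days ago vs limit 365 → met
9. daily inspection log audit 239 days ago vs limit 270 → met
10. emergency-stop system test 32 days ago vs limit 60 → met
11. condition 'runs mobile/traveling rides' holds; daily inspection checklist absent → not met
12. third-party ride inspection 515 days ago vs limit 540 → met
Not met: 2 of 12

2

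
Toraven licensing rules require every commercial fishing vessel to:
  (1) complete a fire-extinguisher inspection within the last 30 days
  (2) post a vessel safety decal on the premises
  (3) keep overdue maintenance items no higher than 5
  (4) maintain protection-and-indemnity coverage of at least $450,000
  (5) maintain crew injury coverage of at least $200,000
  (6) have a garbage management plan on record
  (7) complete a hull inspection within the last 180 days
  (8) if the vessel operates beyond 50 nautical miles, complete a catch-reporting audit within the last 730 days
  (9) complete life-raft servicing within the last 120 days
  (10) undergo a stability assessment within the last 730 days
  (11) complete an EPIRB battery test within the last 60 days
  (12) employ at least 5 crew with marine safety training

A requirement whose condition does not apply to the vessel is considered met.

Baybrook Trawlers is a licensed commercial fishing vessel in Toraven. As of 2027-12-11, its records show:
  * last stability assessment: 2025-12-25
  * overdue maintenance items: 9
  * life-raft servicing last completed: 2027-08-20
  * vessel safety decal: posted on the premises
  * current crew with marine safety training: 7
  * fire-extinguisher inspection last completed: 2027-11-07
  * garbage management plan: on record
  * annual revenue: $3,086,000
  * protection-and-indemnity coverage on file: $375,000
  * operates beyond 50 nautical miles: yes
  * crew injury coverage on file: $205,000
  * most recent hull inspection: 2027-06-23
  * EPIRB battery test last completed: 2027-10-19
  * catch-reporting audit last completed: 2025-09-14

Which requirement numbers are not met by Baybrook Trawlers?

1. fire-extinguisher inspection 34 days ago vs limit 30 → not met
2. vessel safety decal present → met
3. overdue maintenance items 9 > 5 → not met
4. protection-and-indemnity coverage $375,000 < $450,000 → not met
5. crew injury coverage $205,000 ≥ $200,000 → met
6. garbage management plan present → met
7. hull inspection 171 days ago vs limit 180 → met
8. condition 'operates beyond 50 nautical miles' holds; catch-reporting audit 818 days ago vs limit 730 → not met
9. life-raft servicing 113 days ago vs limit 120 → met
10. stability assessment 716 days ago vs limit 730 → met
11. EPIRB battery test 53 days ago vs limit 60 → met
12. crew with marine safety training 7 ≥ 5 → met
Not met: 1, 3, 4, 8

1, 3, 4, 8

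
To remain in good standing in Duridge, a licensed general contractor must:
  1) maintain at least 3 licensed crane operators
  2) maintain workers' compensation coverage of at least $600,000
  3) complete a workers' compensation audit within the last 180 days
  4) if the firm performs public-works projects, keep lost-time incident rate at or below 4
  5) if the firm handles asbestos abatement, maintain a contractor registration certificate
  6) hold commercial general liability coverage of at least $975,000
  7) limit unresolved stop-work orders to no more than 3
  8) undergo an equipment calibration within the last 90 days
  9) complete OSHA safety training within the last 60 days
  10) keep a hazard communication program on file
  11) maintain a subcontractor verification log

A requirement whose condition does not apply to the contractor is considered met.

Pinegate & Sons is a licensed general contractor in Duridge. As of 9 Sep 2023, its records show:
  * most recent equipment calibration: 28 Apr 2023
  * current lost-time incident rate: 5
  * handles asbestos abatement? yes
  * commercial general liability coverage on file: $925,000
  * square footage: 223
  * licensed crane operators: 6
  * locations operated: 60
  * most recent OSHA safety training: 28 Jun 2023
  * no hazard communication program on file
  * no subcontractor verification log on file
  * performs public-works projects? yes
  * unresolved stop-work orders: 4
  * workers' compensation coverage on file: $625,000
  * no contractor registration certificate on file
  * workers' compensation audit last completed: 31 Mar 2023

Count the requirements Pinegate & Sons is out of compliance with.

8

1. licensed crane operators 6 ≥ 3 → met
2. workers' compensation coverage $625,000 ≥ $600,000 → met
3. workers' compensation audit 162 days ago vs limit 180 → met
4. condition 'performs public-works projects' holds; lost-time incident rate 5 > 4 → not met
5. condition 'handles asbestos abatement' holds; contractor registration certificate absent → not met
6. commercial general liability coverage $925,000 < $975,000 → not met
7. unresolved stop-work orders 4 > 3 → not met
8. equipment calibration 134 days ago vs limit 90 → not met
9. OSHA safety training 73 days ago vs limit 60 → not met
10. hazard communication program absent → not met
11. subcontractor verification log absent → not met
Not met: 8 of 11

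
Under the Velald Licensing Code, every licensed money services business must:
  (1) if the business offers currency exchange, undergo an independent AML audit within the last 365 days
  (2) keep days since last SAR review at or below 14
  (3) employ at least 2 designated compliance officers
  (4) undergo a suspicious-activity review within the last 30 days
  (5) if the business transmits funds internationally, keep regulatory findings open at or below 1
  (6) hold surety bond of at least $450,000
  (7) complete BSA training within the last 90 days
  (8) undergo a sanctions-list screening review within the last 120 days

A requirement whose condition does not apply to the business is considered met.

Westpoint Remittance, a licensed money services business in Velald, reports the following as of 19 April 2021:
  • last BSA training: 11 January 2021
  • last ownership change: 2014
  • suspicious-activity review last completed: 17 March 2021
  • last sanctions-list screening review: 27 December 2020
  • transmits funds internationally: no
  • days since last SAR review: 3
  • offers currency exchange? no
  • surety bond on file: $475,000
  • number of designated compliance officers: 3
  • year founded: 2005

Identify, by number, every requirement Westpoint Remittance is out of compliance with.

1. condition 'offers currency exchange' does not hold → requirement n/a → met
2. days since last SAR review 3 ≤ 14 → met
3. designated compliance officers 3 ≥ 2 → met
4. suspicious-activity review 33 days ago vs limit 30 → not met
5. condition 'transmits funds internationally' does not hold → requirement n/a → met
6. surety bond $475,000 ≥ $450,000 → met
7. BSA training 98 days ago vs limit 90 → not met
8. sanctions-list screening review 113 days ago vs limit 120 → met
Not met: 4, 7

4, 7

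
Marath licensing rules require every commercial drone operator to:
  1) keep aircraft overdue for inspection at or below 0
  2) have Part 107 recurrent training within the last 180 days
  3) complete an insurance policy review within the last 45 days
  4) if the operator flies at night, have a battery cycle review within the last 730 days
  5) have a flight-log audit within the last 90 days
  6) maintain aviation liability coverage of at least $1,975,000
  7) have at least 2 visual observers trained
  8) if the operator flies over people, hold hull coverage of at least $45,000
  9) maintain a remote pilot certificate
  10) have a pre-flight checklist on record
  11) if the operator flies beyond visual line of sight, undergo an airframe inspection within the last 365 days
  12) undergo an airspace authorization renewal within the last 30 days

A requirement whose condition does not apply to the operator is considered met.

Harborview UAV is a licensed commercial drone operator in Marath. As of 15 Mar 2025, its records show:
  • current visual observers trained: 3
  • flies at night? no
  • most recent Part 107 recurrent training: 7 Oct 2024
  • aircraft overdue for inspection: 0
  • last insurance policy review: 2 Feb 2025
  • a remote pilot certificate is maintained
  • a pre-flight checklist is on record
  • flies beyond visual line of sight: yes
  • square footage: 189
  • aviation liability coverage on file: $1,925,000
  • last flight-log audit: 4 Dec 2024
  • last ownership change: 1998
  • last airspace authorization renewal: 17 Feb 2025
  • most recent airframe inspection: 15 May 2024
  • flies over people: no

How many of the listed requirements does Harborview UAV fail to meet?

2

1. aircraft overdue for inspection 0 ≤ 0 → met
2. Part 107 recurrent training 159 days ago vs limit 180 → met
3. insurance policy review 41 days ago vs limit 45 → met
4. condition 'flies at night' does not hold → requirement n/a → met
5. flight-log audit 101 days ago vs limit 90 → not met
6. aviation liability coverage $1,925,000 < $1,975,000 → not met
7. visual observers trained 3 ≥ 2 → met
8. condition 'flies over people' does not hold → requirement n/a → met
9. remote pilot certificate present → met
10. pre-flight checklist present → met
11. condition 'flies beyond visual line of sight' holds; airframe inspection 304 days ago vs limit 365 → met
12. airspace authorization renewal 26 days ago vs limit 30 → met
Not met: 2 of 12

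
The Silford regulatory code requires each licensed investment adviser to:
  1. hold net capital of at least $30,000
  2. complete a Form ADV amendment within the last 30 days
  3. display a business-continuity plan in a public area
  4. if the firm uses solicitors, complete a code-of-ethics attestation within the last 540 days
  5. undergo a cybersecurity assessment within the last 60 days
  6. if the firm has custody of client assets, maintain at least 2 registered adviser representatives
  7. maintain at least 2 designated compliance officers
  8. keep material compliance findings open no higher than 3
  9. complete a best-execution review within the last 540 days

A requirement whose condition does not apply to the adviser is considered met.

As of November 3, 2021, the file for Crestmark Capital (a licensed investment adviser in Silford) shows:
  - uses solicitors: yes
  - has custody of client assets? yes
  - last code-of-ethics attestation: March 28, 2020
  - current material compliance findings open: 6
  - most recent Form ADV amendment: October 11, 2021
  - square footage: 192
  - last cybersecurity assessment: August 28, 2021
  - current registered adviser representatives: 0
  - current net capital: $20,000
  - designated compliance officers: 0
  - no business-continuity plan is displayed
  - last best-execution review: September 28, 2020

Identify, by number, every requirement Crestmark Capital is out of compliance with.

1, 3, 4, 5, 6, 7, 8

1. net capital $20,000 < $30,000 → not met
2. Form ADV amendment 23 days ago vs limit 30 → met
3. business-continuity plan absent → not met
4. condition 'uses solicitors' holds; code-of-ethics attestation 585 days ago vs limit 540 → not met
5. cybersecurity assessment 67 days ago vs limit 60 → not met
6. condition 'has custody of client assets' holds; registered adviser representatives 0 < 2 → not met
7. designated compliance officers 0 < 2 → not met
8. material compliance findings open 6 > 3 → not met
9. best-execution review 401 days ago vs limit 540 → met
Not met: 1, 3, 4, 5, 6, 7, 8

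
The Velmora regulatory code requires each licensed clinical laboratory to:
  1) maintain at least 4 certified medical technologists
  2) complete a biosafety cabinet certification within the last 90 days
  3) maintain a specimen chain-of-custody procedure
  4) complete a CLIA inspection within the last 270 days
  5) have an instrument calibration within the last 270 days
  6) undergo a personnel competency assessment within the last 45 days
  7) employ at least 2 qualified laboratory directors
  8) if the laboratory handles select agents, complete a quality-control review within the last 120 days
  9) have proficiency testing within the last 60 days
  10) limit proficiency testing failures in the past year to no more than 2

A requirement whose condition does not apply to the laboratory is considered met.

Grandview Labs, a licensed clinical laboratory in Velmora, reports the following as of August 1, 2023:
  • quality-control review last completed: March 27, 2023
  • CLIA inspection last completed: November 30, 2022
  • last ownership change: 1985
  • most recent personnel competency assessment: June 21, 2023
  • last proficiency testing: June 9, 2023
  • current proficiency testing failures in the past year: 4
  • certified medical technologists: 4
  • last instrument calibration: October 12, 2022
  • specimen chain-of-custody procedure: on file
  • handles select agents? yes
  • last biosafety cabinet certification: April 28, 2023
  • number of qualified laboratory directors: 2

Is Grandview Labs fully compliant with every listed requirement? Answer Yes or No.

No

1. certified medical technologists 4 ≥ 4 → met
2. biosafety cabinet certification 95 days ago vs limit 90 → not met
3. specimen chain-of-custody procedure present → met
4. CLIA inspection 244 days ago vs limit 270 → met
5. instrument calibration 293 days ago vs limit 270 → not met
6. personnel competency assessment 41 days ago vs limit 45 → met
7. qualified laboratory directors 2 ≥ 2 → met
8. condition 'handles select agents' holds; quality-control review 127 days ago vs limit 120 → not met
9. proficiency testing 53 days ago vs limit 60 → met
10. proficiency testing failures in the past year 4 > 2 → not met
Not met: 2, 5, 8, 10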